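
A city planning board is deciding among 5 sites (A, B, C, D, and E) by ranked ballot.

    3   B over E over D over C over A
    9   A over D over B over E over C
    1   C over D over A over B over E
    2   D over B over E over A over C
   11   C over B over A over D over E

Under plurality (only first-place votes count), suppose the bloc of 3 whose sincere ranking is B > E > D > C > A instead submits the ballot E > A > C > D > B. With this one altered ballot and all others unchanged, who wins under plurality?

First-place totals with the altered ballot: A 9, B 0, C 12, D 2, E 3.
The winner is unchanged: still C.

C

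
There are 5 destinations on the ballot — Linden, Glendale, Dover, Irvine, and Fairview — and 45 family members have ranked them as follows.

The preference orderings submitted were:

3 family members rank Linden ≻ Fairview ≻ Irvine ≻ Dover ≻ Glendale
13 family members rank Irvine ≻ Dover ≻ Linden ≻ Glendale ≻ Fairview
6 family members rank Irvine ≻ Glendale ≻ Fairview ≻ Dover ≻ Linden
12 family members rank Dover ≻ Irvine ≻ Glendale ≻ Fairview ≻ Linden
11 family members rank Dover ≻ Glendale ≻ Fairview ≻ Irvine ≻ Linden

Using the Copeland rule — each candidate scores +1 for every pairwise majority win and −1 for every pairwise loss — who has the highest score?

Pairwise results:
  Linden vs Glendale: Glendale wins 29–16.
  Linden vs Dover: Dover wins 42–3.
  Linden vs Irvine: Irvine wins 42–3.
  Linden vs Fairview: Fairview wins 29–16.
  Glendale vs Dover: Dover wins 39–6.
  Glendale vs Irvine: Irvine wins 34–11.
  Glendale vs Fairview: Glendale wins 42–3.
  Dover vs Irvine: Dover wins 23–22.
  Dover vs Fairview: Dover wins 36–9.
  Irvine vs Fairview: Irvine wins 31–14.
Copeland scores (wins − losses):
  Linden: 0 − 4 = -4
  Glendale: 2 − 2 = 0
  Dover: 4 − 0 = 4
  Irvine: 3 − 1 = 2
  Fairview: 1 − 3 = -2
Dover has the best Copeland score.

Dover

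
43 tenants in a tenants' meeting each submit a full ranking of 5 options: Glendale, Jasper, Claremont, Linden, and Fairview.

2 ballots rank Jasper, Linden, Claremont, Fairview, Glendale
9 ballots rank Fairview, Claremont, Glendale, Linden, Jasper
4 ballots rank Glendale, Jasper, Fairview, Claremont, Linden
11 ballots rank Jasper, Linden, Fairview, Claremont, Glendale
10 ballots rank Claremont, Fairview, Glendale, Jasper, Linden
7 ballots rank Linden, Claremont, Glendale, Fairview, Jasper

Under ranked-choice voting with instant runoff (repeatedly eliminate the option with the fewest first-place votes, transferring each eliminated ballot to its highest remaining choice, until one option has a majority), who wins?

Round 1: Jasper 13, Claremont 10, Fairview 9, Linden 7, Glendale 4. Glendale has the fewest and is eliminated.
Round 2: Jasper 17, Claremont 10, Fairview 9, Linden 7. Linden has the fewest and is eliminated.
Round 3: Jasper 17, Claremont 17, Fairview 9. Fairview has the fewest and is eliminated.
Round 4: Claremont 26, Jasper 17. Claremont has a majority.

Claremont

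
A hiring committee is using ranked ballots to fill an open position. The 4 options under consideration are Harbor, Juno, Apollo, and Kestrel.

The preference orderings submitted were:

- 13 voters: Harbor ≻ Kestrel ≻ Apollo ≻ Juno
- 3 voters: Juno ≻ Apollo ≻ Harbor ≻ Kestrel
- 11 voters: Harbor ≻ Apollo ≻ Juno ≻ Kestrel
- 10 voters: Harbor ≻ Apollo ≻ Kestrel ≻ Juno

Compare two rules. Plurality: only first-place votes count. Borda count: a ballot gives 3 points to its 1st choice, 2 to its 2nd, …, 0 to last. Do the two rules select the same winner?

Plurality first-place counts: Harbor 34, Juno 3, Apollo 0, Kestrel 0 → Harbor.
Borda totals: Harbor 105, Juno 20, Apollo 61, Kestrel 36 → Harbor.
The two rules agree on Harbor.

Yes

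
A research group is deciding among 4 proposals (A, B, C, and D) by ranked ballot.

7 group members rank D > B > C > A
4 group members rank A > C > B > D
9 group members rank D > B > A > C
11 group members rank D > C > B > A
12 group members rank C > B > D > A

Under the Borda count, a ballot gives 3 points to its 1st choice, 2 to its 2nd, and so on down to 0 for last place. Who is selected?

D

Borda scores:
  A: 7·0 + 4·3 + 9·1 + 11·0 + 12·0 = 21
  B: 7·2 + 4·1 + 9·2 + 11·1 + 12·2 = 71
  C: 7·1 + 4·2 + 9·0 + 11·2 + 12·3 = 73
  D: 7·3 + 4·0 + 9·3 + 11·3 + 12·1 = 93
D has the highest total.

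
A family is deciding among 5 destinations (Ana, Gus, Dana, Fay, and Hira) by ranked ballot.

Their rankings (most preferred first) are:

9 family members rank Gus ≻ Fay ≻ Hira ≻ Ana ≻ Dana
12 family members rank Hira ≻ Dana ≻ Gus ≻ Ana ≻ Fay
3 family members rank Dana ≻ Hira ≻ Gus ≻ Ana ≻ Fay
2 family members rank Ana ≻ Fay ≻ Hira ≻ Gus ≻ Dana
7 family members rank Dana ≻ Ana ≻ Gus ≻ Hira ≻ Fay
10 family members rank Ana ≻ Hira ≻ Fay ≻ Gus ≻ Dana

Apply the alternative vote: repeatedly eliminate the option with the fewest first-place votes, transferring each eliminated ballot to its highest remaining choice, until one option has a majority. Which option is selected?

Round 1: Ana 12, Hira 12, Dana 10, Gus 9, Fay 0. Fay has the fewest and is eliminated.
Round 2: Ana 12, Hira 12, Dana 10, Gus 9. Gus has the fewest and is eliminated.
Round 3: Hira 21, Ana 12, Dana 10. Dana has the fewest and is eliminated.
Round 4: Hira 24, Ana 19. Hira has a majority.

Hira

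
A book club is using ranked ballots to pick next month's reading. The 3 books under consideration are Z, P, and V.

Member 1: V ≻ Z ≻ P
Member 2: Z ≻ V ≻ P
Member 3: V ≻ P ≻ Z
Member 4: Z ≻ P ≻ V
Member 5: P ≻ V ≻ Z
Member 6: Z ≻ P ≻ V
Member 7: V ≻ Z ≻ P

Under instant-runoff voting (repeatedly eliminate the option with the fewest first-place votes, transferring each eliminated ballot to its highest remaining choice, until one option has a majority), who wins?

V

Round 1: Z 3, V 3, P 1. P has the fewest and is eliminated.
Round 2: V 4, Z 3. V has a majority.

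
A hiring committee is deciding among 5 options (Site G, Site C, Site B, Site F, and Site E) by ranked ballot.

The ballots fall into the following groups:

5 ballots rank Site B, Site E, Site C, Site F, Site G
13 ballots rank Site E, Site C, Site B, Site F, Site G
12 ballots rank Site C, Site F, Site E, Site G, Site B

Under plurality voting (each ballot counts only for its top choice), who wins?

Site E

First-place vote totals:
  Site G: 0
  Site C: 12
  Site B: 5
  Site F: 0
  Site E: 13
Site E has the most first-place votes.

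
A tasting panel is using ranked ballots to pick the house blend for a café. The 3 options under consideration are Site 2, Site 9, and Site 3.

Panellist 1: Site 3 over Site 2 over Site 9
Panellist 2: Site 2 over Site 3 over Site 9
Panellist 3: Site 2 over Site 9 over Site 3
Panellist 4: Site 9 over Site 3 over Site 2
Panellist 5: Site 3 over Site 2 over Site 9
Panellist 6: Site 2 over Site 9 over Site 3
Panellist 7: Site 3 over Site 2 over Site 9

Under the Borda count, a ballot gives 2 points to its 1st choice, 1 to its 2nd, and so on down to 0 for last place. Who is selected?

Borda scores:
  Site 2: 1 + 2 + 2 + 0 + 1 + 2 + 1 = 9
  Site 9: 0 + 0 + 1 + 2 + 0 + 1 + 0 = 4
  Site 3: 2 + 1 + 0 + 1 + 2 + 0 + 2 = 8
Site 2 has the highest total.

Site 2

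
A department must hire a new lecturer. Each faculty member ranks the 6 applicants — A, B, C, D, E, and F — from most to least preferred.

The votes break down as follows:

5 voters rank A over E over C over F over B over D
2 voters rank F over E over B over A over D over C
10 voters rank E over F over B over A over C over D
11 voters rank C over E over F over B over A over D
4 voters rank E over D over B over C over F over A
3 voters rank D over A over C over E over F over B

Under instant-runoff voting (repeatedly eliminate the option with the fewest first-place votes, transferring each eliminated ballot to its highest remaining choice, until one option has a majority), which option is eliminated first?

Round 1: E 14, C 11, A 5, D 3, F 2, B 0. B has the fewest and is eliminated.
Round 2: E 14, C 11, A 5, D 3, F 2. F has the fewest and is eliminated.
Round 3: E 16, C 11, A 5, D 3. D has the fewest and is eliminated.
Round 4: E 16, C 11, A 8. A has the fewest and is eliminated.
Round 5: E 21, C 14. E has a majority.

B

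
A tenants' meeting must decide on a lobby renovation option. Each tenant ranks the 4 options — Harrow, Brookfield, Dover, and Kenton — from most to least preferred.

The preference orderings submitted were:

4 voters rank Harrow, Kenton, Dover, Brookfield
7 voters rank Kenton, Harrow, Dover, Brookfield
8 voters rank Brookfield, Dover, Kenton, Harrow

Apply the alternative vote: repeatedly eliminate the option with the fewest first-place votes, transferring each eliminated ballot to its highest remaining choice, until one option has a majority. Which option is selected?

Round 1: Brookfield 8, Kenton 7, Harrow 4, Dover 0. Dover has the fewest and is eliminated.
Round 2: Brookfield 8, Kenton 7, Harrow 4. Harrow has the fewest and is eliminated.
Round 3: Kenton 11, Brookfield 8. Kenton has a majority.

Kenton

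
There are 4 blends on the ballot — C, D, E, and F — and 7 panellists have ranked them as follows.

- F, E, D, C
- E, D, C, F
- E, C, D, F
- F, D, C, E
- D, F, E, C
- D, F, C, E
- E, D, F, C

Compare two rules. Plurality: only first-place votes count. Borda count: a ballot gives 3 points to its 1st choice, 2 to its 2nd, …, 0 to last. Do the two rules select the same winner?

No

Plurality first-place counts: C 0, D 2, E 3, F 2 → E.
Borda totals: C 5, D 14, E 12, F 11 → D.
The two rules disagree: plurality picks E, Borda picks D.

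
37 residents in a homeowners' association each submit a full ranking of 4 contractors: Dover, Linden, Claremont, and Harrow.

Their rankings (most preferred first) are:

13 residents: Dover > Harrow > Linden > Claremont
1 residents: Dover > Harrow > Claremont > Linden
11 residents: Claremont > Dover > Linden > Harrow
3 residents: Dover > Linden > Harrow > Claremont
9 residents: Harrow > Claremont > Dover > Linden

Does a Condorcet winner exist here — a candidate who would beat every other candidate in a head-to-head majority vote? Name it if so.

Head-to-head results (37 voters total):
Dover vs Linden: Dover wins 37–0.
Dover vs Claremont: Claremont wins 20–17.
Dover vs Harrow: Dover wins 28–9.
Linden vs Claremont: Claremont wins 21–16.
Linden vs Harrow: Harrow wins 23–14.
Claremont vs Harrow: Harrow wins 26–11.
No candidate beats all others: Dover beats Harrow beats Claremont beats Dover, a majority cycle.

There is no Condorcet winner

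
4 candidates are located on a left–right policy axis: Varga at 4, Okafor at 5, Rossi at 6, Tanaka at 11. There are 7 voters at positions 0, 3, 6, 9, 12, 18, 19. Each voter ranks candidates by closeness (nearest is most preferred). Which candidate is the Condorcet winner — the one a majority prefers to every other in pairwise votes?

Tanaka

With single-peaked preferences on a line, the Condorcet winner is the candidate closest to the median voter.
The median voter (position 9) is closest to Tanaka at 11.
Check: Tanaka vs Varga — voters closer to Tanaka: 4 of 7.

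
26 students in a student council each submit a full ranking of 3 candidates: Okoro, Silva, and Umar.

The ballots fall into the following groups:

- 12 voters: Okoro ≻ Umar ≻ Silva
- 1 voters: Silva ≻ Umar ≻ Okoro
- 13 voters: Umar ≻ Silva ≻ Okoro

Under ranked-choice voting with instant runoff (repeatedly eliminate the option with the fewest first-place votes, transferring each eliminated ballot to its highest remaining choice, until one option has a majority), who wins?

Umar

Round 1: Umar 13, Okoro 12, Silva 1. Silva has the fewest and is eliminated.
Round 2: Umar 14, Okoro 12. Umar has a majority.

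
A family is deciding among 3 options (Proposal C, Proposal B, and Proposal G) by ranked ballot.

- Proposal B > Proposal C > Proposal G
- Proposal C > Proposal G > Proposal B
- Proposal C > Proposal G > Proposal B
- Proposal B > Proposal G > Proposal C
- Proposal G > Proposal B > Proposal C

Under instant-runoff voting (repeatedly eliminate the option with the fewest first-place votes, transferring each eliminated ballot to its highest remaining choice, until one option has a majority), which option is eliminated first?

Round 1: Proposal C 2, Proposal B 2, Proposal G 1. Proposal G has the fewest and is eliminated.
Round 2: Proposal B 3, Proposal C 2. Proposal B has a majority.

Proposal G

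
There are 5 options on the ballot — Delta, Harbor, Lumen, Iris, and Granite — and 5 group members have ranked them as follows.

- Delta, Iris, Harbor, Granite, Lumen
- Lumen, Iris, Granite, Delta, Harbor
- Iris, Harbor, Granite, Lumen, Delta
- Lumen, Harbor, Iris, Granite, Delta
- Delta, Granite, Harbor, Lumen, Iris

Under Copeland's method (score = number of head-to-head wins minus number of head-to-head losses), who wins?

Pairwise results:
  Delta vs Harbor: Delta wins 3–2.
  Delta vs Lumen: Lumen wins 3–2.
  Delta vs Iris: Iris wins 3–2.
  Delta vs Granite: Granite wins 3–2.
  Harbor vs Lumen: Harbor wins 3–2.
  Harbor vs Iris: Iris wins 3–2.
  Harbor vs Granite: Harbor wins 3–2.
  Lumen vs Iris: Lumen wins 3–2.
  Lumen vs Granite: Granite wins 3–2.
  Iris vs Granite: Iris wins 4–1.
Copeland scores (wins − losses):
  Delta: 1 − 3 = -2
  Harbor: 2 − 2 = 0
  Lumen: 2 − 2 = 0
  Iris: 3 − 1 = 2
  Granite: 2 − 2 = 0
Iris has the best Copeland score.

Iris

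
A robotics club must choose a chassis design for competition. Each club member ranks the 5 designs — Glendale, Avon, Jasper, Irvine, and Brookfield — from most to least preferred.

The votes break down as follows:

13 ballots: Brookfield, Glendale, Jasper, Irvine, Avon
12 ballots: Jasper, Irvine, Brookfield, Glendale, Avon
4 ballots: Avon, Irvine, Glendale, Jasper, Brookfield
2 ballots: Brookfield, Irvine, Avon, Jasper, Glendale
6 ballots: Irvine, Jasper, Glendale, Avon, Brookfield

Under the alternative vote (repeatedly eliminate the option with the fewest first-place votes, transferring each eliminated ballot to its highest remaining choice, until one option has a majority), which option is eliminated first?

Glendale

Round 1: Brookfield 15, Jasper 12, Irvine 6, Avon 4, Glendale 0. Glendale has the fewest and is eliminated.
Round 2: Brookfield 15, Jasper 12, Irvine 6, Avon 4. Avon has the fewest and is eliminated.
Round 3: Brookfield 15, Jasper 12, Irvine 10. Irvine has the fewest and is eliminated.
Round 4: Jasper 22, Brookfield 15. Jasper has a majority.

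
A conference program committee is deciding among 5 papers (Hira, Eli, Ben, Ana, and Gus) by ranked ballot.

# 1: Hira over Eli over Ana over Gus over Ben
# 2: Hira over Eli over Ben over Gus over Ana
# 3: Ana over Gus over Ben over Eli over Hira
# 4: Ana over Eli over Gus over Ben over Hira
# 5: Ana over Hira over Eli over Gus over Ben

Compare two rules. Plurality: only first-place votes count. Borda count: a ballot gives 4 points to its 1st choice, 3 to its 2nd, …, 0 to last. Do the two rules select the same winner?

Yes

Plurality first-place counts: Hira 2, Eli 0, Ben 0, Ana 3, Gus 0 → Ana.
Borda totals: Hira 11, Eli 12, Ben 5, Ana 14, Gus 8 → Ana.
The two rules agree on Ana.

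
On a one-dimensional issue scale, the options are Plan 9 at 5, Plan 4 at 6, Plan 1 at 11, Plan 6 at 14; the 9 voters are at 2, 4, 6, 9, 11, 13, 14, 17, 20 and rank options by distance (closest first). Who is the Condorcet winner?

Plan 1

With single-peaked preferences on a line, the Condorcet winner is the candidate closest to the median voter.
The median voter (position 11) is closest to Plan 1 at 11.
Check: Plan 1 vs Plan 6 — voters closer to Plan 1: 5 of 9.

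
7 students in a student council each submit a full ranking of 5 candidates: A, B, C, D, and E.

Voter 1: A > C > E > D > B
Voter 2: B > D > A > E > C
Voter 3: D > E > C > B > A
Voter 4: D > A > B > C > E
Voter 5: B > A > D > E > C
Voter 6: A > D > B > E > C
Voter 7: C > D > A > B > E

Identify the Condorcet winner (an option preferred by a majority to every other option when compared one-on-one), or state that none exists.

Head-to-head results (7 voters total):
A vs B: A wins 4–3.
A vs C: A wins 5–2.
A vs D: D wins 4–3.
A vs E: A wins 6–1.
B vs C: B wins 4–3.
B vs D: D wins 5–2.
B vs E: B wins 5–2.
C vs D: D wins 5–2.
C vs E: E wins 4–3.
D vs E: D wins 6–1.
D beats each rival — A (4–3), B (5–2), C (5–2), E (6–1) — so D is the Condorcet winner.

D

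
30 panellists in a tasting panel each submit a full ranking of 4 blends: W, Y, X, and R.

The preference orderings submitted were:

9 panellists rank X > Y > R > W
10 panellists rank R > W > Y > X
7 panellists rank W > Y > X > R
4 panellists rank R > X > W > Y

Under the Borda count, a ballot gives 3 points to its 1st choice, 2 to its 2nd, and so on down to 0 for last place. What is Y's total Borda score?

42

Borda scores:
  W: 9·0 + 10·2 + 7·3 + 4·1 = 45
  Y: 9·2 + 10·1 + 7·2 + 4·0 = 42
  X: 9·3 + 10·0 + 7·1 + 4·2 = 42
  R: 9·1 + 10·3 + 7·0 + 4·3 = 51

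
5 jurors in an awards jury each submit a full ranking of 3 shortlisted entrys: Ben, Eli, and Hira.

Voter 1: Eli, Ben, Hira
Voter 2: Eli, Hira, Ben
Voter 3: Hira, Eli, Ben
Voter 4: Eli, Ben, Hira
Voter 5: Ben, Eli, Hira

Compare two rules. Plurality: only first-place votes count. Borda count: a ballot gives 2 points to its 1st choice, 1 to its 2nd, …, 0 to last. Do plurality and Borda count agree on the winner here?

Yes

Plurality first-place counts: Ben 1, Eli 3, Hira 1 → Eli.
Borda totals: Ben 4, Eli 8, Hira 3 → Eli.
The two rules agree on Eli.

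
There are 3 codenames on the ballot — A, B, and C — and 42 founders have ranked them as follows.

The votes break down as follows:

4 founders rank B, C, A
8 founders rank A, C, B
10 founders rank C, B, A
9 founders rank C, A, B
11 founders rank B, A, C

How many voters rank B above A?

25

Ballots ranking B above A: 4+10+11 = 25.
Ballots ranking A above B: 8+9 = 17.
So 25 of 42 voters prefer B to A.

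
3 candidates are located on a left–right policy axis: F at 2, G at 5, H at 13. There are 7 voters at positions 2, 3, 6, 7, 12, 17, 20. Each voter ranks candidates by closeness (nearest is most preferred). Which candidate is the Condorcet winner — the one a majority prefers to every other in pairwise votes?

With single-peaked preferences on a line, the Condorcet winner is the candidate closest to the median voter.
The median voter (position 7) is closest to G at 5.
Check: G vs H — voters closer to G: 4 of 7.

G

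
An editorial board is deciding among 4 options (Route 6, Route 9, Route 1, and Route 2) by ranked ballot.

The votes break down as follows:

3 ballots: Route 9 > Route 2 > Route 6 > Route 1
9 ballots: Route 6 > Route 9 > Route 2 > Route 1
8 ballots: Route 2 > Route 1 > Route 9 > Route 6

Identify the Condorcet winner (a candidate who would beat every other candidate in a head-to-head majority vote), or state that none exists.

Route 9

Head-to-head results (20 voters total):
Route 6 vs Route 9: Route 9 wins 11–9.
Route 6 vs Route 1: Route 6 wins 12–8.
Route 6 vs Route 2: Route 2 wins 11–9.
Route 9 vs Route 1: Route 9 wins 12–8.
Route 9 vs Route 2: Route 9 wins 12–8.
Route 1 vs Route 2: Route 2 wins 20–0.
Route 9 beats each rival — Route 6 (11–9), Route 1 (12–8), Route 2 (12–8) — so Route 9 is the Condorcet winner.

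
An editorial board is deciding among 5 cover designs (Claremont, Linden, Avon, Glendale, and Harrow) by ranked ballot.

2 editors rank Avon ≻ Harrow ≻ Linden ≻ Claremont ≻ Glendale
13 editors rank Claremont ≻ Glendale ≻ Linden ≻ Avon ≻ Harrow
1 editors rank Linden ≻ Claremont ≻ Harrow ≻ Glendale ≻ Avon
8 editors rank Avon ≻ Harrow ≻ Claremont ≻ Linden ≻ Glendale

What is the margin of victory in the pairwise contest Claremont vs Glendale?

Ballots ranking Claremont above Glendale: 2+13+1+8 = 24.
Ballots ranking Glendale above Claremont: 0.
Claremont wins 24–0, a margin of 24.

24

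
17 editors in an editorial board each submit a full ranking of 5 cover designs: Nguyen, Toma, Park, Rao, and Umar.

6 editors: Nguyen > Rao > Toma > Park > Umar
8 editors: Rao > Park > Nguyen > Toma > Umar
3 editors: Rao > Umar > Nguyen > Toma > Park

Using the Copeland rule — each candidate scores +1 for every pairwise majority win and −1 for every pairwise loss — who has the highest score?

Pairwise results:
  Nguyen vs Toma: Nguyen wins 17–0.
  Nguyen vs Park: Nguyen wins 9–8.
  Nguyen vs Rao: Rao wins 11–6.
  Nguyen vs Umar: Nguyen wins 14–3.
  Toma vs Park: Toma wins 9–8.
  Toma vs Rao: Rao wins 17–0.
  Toma vs Umar: Toma wins 14–3.
  Park vs Rao: Rao wins 17–0.
  Park vs Umar: Park wins 14–3.
  Rao vs Umar: Rao wins 17–0.
Copeland scores (wins − losses):
  Nguyen: 3 − 1 = 2
  Toma: 2 − 2 = 0
  Park: 1 − 3 = -2
  Rao: 4 − 0 = 4
  Umar: 0 − 4 = -4
Rao has the best Copeland score.

Rao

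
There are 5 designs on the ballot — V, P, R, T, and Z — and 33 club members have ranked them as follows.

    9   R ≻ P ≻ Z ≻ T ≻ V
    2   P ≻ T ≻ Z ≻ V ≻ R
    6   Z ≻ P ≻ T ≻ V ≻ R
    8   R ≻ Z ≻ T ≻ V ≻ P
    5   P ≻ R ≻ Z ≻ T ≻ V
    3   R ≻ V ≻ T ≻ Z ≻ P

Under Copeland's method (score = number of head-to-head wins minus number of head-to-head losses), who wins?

R

Pairwise results:
  V vs P: P wins 22–11.
  V vs R: R wins 25–8.
  V vs T: T wins 30–3.
  V vs Z: Z wins 30–3.
  P vs R: R wins 20–13.
  P vs T: P wins 22–11.
  P vs Z: Z wins 17–16.
  R vs T: R wins 25–8.
  R vs Z: R wins 25–8.
  T vs Z: Z wins 28–5.
Copeland scores (wins − losses):
  V: 0 − 4 = -4
  P: 2 − 2 = 0
  R: 4 − 0 = 4
  T: 1 − 3 = -2
  Z: 3 − 1 = 2
R has the best Copeland score.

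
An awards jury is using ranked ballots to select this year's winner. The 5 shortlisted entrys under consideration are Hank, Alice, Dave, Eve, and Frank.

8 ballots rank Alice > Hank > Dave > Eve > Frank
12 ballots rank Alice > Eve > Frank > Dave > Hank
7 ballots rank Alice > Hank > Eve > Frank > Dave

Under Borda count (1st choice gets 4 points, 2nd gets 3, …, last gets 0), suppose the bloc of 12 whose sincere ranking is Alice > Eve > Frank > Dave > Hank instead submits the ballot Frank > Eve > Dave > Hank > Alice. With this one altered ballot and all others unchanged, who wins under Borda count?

Borda totals with the altered ballot: Hank 57, Alice 60, Dave 40, Eve 58, Frank 55.
The winner is unchanged: still Alice.

Alice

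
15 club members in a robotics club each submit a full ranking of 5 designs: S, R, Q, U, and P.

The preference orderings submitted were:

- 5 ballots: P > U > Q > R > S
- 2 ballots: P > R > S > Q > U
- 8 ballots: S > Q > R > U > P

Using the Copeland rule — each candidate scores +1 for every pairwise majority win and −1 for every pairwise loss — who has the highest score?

S

Pairwise results:
  S vs R: S wins 8–7.
  S vs Q: S wins 10–5.
  S vs U: S wins 10–5.
  S vs P: S wins 8–7.
  R vs Q: Q wins 13–2.
  R vs U: R wins 10–5.
  R vs P: R wins 8–7.
  Q vs U: Q wins 10–5.
  Q vs P: Q wins 8–7.
  U vs P: U wins 8–7.
Copeland scores (wins − losses):
  S: 4 − 0 = 4
  R: 2 − 2 = 0
  Q: 3 − 1 = 2
  U: 1 − 3 = -2
  P: 0 − 4 = -4
S has the best Copeland score.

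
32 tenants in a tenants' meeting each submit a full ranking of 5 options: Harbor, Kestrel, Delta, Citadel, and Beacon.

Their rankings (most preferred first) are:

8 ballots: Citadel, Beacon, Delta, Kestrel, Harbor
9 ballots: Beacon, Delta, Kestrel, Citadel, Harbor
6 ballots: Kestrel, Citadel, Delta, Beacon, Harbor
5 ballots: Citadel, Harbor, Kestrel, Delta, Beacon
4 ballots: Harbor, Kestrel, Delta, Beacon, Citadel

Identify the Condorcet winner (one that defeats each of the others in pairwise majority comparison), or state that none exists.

No Condorcet winner

Head-to-head results (32 voters total):
Harbor vs Kestrel: Kestrel wins 23–9.
Harbor vs Delta: Delta wins 23–9.
Harbor vs Citadel: Citadel wins 28–4.
Harbor vs Beacon: Beacon wins 23–9.
Kestrel vs Delta: Delta wins 17–15.
Kestrel vs Citadel: Kestrel wins 19–13.
Kestrel vs Beacon: Beacon wins 17–15.
Delta vs Citadel: Citadel wins 19–13.
Delta vs Beacon: Beacon wins 17–15.
Citadel vs Beacon: Citadel wins 19–13.
No candidate beats all others: Kestrel beats Citadel beats Delta beats Kestrel, a majority cycle.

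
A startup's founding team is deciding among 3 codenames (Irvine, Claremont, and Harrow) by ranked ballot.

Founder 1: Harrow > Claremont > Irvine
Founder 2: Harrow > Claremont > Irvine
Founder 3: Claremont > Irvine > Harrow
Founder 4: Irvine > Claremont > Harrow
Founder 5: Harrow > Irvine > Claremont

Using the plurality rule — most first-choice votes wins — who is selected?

Harrow

First-place vote totals:
  Irvine: 1
  Claremont: 1
  Harrow: 3
Harrow has the most first-place votes.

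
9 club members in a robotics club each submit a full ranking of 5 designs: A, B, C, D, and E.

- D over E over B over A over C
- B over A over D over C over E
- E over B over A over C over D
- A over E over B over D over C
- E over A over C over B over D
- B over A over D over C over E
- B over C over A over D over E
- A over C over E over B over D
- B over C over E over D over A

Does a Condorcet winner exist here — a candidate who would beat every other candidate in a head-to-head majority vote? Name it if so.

There is no Condorcet winner

Head-to-head results (9 voters total):
A vs B: B wins 6–3.
A vs C: A wins 7–2.
A vs D: A wins 7–2.
A vs E: A wins 5–4.
B vs C: B wins 7–2.
B vs D: B wins 8–1.
B vs E: E wins 5–4.
C vs D: C wins 5–4.
C vs E: C wins 5–4.
D vs E: E wins 5–4.
No candidate beats all others: A beats E beats B beats A, a majority cycle.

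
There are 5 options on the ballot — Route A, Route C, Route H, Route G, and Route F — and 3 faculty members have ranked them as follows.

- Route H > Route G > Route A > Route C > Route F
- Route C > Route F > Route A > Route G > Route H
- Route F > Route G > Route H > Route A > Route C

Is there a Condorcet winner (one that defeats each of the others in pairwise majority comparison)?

Head-to-head results (3 voters total):
Route A vs Route C: Route A wins 2–1.
Route A vs Route H: Route H wins 2–1.
Route A vs Route G: Route G wins 2–1.
Route A vs Route F: Route F wins 2–1.
Route C vs Route H: Route H wins 2–1.
Route C vs Route G: Route G wins 2–1.
Route C vs Route F: Route C wins 2–1.
Route H vs Route G: Route G wins 2–1.
Route H vs Route F: Route F wins 2–1.
Route G vs Route F: Route F wins 2–1.
No candidate beats all others: Route A beats Route C beats Route F beats Route A, a majority cycle.

No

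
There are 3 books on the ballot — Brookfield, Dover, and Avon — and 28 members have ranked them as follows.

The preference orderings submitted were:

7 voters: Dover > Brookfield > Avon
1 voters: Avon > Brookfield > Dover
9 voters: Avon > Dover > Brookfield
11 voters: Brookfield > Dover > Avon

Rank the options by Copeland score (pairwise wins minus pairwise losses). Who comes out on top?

Dover

Pairwise results:
  Brookfield vs Dover: Dover wins 16–12.
  Brookfield vs Avon: Brookfield wins 18–10.
  Dover vs Avon: Dover wins 18–10.
Copeland scores (wins − losses):
  Brookfield: 1 − 1 = 0
  Dover: 2 − 0 = 2
  Avon: 0 − 2 = -2
Dover has the best Copeland score.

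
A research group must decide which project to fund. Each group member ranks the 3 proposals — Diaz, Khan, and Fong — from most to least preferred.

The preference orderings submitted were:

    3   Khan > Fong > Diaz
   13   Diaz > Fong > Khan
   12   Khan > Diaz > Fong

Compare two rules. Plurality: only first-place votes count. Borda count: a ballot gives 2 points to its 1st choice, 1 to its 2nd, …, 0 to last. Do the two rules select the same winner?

No

Plurality first-place counts: Diaz 13, Khan 15, Fong 0 → Khan.
Borda totals: Diaz 38, Khan 30, Fong 16 → Diaz.
The two rules disagree: plurality picks Khan, Borda picks Diaz.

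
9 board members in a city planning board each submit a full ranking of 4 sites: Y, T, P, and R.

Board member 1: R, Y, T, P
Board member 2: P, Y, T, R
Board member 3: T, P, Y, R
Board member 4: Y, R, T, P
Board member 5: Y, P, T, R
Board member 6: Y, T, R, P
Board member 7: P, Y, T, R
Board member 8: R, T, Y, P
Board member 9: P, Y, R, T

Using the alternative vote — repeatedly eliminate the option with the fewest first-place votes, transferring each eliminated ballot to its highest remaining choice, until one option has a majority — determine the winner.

Round 1: Y 3, P 3, R 2, T 1. T has the fewest and is eliminated.
Round 2: P 4, Y 3, R 2. R has the fewest and is eliminated.
Round 3: Y 5, P 4. Y has a majority.

Y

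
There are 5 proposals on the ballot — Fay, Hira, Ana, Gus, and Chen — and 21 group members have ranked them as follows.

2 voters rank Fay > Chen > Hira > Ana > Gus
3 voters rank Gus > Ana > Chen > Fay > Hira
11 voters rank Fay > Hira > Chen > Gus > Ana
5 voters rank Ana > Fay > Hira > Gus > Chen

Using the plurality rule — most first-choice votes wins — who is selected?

Fay

First-place vote totals:
  Fay: 13
  Hira: 0
  Ana: 5
  Gus: 3
  Chen: 0
Fay has the most first-place votes.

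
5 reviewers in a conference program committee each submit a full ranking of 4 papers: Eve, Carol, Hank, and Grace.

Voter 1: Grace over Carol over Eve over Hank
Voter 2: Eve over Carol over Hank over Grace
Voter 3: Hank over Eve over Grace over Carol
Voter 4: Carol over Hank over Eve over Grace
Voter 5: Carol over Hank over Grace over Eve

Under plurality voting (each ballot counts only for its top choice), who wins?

First-place vote totals:
  Eve: 1
  Carol: 2
  Hank: 1
  Grace: 1
Carol has the most first-place votes.

Carol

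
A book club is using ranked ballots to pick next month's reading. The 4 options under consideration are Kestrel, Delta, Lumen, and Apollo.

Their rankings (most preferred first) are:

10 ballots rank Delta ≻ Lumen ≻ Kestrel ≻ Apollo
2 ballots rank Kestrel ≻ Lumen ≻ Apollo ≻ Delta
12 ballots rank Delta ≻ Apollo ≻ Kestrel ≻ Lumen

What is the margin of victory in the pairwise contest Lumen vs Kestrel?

Ballots ranking Lumen above Kestrel: 10.
Ballots ranking Kestrel above Lumen: 2+12 = 14.
Kestrel wins 14–10, a margin of 4.

4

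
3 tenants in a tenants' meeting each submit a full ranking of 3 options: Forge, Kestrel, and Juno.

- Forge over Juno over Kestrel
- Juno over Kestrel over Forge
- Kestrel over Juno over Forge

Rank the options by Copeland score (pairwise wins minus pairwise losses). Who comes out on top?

Juno

Pairwise results:
  Forge vs Kestrel: Kestrel wins 2–1.
  Forge vs Juno: Juno wins 2–1.
  Kestrel vs Juno: Juno wins 2–1.
Copeland scores (wins − losses):
  Forge: 0 − 2 = -2
  Kestrel: 1 − 1 = 0
  Juno: 2 − 0 = 2
Juno has the best Copeland score.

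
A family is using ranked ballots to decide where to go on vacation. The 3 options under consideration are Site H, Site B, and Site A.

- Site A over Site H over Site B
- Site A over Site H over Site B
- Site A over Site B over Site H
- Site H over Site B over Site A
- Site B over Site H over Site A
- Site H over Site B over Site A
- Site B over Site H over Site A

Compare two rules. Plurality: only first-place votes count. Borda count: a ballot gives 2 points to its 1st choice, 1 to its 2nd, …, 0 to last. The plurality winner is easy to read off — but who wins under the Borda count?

Site H

Plurality first-place counts: Site H 2, Site B 2, Site A 3 → Site A.
Borda totals: Site H 8, Site B 7, Site A 6 → Site H.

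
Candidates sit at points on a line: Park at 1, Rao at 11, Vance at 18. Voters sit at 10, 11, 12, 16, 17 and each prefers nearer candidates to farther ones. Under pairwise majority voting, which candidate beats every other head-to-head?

Rao

With single-peaked preferences on a line, the Condorcet winner is the candidate closest to the median voter.
The median voter (position 12) is closest to Rao at 11.
Check: Rao vs Park — voters closer to Rao: 5 of 5.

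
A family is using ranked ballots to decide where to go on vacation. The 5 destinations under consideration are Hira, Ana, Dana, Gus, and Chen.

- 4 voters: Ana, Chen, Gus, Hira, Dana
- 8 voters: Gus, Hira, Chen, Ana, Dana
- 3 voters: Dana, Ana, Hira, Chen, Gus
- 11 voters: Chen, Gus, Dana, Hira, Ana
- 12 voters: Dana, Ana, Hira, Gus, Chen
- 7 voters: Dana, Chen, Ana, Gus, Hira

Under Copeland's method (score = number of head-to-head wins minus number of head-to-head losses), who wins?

Pairwise results:
  Hira vs Ana: Ana wins 26–19.
  Hira vs Dana: Dana wins 33–12.
  Hira vs Gus: Gus wins 30–15.
  Hira vs Chen: Hira wins 23–22.
  Ana vs Dana: Dana wins 33–12.
  Ana vs Gus: Ana wins 26–19.
  Ana vs Chen: Chen wins 26–19.
  Dana vs Gus: Gus wins 23–22.
  Dana vs Chen: Chen wins 23–22.
  Gus vs Chen: Chen wins 25–20.
Copeland scores (wins − losses):
  Hira: 1 − 3 = -2
  Ana: 2 − 2 = 0
  Dana: 2 − 2 = 0
  Gus: 2 − 2 = 0
  Chen: 3 − 1 = 2
Chen has the best Copeland score.

Chen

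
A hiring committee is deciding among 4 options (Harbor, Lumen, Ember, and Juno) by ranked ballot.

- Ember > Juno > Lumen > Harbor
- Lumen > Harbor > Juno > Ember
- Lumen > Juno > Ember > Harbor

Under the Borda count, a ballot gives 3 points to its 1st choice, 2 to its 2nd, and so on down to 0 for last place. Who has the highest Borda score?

Borda scores:
  Harbor: 0 + 2 + 0 = 2
  Lumen: 1 + 3 + 3 = 7
  Ember: 3 + 0 + 1 = 4
  Juno: 2 + 1 + 2 = 5
Lumen has the highest total.

Lumen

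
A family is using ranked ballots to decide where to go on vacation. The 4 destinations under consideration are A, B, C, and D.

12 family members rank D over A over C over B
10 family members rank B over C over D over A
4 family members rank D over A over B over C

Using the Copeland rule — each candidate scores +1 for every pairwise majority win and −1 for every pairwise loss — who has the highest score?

Pairwise results:
  A vs B: A wins 16–10.
  A vs C: A wins 16–10.
  A vs D: D wins 26–0.
  B vs C: B wins 14–12.
  B vs D: D wins 16–10.
  C vs D: D wins 16–10.
Copeland scores (wins − losses):
  A: 2 − 1 = 1
  B: 1 − 2 = -1
  C: 0 − 3 = -3
  D: 3 − 0 = 3
D has the best Copeland score.

D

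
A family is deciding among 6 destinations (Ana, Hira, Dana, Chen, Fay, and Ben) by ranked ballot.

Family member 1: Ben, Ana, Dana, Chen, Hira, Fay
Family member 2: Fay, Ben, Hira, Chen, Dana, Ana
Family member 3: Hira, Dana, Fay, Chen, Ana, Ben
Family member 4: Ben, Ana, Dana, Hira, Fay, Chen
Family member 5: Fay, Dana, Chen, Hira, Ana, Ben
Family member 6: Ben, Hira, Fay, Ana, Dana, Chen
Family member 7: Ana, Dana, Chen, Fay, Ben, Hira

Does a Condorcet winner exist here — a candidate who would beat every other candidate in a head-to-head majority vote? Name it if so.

No Condorcet winner

Head-to-head results (7 voters total):
Ana vs Hira: Hira wins 4–3.
Ana vs Dana: Ana wins 4–3.
Ana vs Chen: Ana wins 4–3.
Ana vs Fay: Fay wins 4–3.
Ana vs Ben: Ben wins 4–3.
Hira vs Dana: Dana wins 4–3.
Hira vs Chen: Hira wins 4–3.
Hira vs Fay: Hira wins 4–3.
Hira vs Ben: Ben wins 5–2.
Dana vs Chen: Dana wins 6–1.
Dana vs Fay: Dana wins 4–3.
Dana vs Ben: Ben wins 4–3.
Chen vs Fay: Fay wins 5–2.
Chen vs Ben: Ben wins 4–3.
Fay vs Ben: Fay wins 4–3.
No candidate beats all others: Ana beats Dana beats Hira beats Ana, a majority cycle.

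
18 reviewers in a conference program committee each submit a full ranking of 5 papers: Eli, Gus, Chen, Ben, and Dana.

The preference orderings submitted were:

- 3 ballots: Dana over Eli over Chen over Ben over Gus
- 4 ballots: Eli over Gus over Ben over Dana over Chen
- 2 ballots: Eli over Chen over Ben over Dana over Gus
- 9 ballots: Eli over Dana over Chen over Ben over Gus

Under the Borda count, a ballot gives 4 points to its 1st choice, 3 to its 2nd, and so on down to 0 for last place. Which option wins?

Eli

Borda scores:
  Eli: 3·3 + 4·4 + 2·4 + 9·4 = 69
  Gus: 3·0 + 4·3 + 2·0 + 9·0 = 12
  Chen: 3·2 + 4·0 + 2·3 + 9·2 = 30
  Ben: 3·1 + 4·2 + 2·2 + 9·1 = 24
  Dana: 3·4 + 4·1 + 2·1 + 9·3 = 45
Eli has the highest total.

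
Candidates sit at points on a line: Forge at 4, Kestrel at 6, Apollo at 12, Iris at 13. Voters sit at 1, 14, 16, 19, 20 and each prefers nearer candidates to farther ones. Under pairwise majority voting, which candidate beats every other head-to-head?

With single-peaked preferences on a line, the Condorcet winner is the candidate closest to the median voter.
The median voter (position 16) is closest to Iris at 13.
Check: Iris vs Kestrel — voters closer to Iris: 4 of 5.

Iris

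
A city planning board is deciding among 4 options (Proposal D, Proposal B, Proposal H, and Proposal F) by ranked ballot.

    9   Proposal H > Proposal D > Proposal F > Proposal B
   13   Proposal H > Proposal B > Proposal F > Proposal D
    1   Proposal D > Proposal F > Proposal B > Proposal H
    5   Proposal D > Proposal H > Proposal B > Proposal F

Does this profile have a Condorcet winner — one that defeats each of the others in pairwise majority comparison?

Head-to-head results (28 voters total):
Proposal D vs Proposal B: Proposal D wins 15–13.
Proposal D vs Proposal H: Proposal H wins 22–6.
Proposal D vs Proposal F: Proposal D wins 15–13.
Proposal B vs Proposal H: Proposal H wins 27–1.
Proposal B vs Proposal F: Proposal B wins 18–10.
Proposal H vs Proposal F: Proposal H wins 27–1.
Proposal H beats each rival — Proposal D (22–6), Proposal B (27–1), Proposal F (27–1) — so Proposal H is the Condorcet winner.

Yes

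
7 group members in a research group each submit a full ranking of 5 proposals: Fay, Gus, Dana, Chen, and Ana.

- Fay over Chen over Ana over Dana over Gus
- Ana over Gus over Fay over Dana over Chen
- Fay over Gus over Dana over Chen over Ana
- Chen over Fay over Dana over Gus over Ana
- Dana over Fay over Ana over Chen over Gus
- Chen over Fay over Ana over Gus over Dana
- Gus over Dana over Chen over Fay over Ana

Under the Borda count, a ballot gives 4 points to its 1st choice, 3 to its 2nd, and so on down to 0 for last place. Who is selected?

Fay

Borda scores:
  Fay: 4 + 2 + 4 + 3 + 3 + 3 + 1 = 20
  Gus: 0 + 3 + 3 + 1 + 0 + 1 + 4 = 12
  Dana: 1 + 1 + 2 + 2 + 4 + 0 + 3 = 13
  Chen: 3 + 0 + 1 + 4 + 1 + 4 + 2 = 15
  Ana: 2 + 4 + 0 + 0 + 2 + 2 + 0 = 10
Fay has the highest total.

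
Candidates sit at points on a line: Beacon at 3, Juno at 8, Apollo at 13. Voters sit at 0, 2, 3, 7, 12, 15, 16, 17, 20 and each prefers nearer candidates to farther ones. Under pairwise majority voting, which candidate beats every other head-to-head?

Apollo

With single-peaked preferences on a line, the Condorcet winner is the candidate closest to the median voter.
The median voter (position 12) is closest to Apollo at 13.
Check: Apollo vs Juno — voters closer to Apollo: 5 of 9.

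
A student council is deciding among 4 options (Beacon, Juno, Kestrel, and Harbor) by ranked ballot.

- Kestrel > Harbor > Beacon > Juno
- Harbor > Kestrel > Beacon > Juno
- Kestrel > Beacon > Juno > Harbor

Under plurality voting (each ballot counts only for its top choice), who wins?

First-place vote totals:
  Beacon: 0
  Juno: 0
  Kestrel: 2
  Harbor: 1
Kestrel has the most first-place votes.

Kestrel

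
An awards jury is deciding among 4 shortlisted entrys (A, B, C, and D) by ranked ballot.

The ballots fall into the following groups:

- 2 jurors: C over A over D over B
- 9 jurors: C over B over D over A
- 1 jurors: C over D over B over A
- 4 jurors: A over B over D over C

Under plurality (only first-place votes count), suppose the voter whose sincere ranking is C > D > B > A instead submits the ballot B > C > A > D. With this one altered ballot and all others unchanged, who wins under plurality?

C

First-place totals with the altered ballot: A 4, B 1, C 11, D 0.
The winner is unchanged: still C.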